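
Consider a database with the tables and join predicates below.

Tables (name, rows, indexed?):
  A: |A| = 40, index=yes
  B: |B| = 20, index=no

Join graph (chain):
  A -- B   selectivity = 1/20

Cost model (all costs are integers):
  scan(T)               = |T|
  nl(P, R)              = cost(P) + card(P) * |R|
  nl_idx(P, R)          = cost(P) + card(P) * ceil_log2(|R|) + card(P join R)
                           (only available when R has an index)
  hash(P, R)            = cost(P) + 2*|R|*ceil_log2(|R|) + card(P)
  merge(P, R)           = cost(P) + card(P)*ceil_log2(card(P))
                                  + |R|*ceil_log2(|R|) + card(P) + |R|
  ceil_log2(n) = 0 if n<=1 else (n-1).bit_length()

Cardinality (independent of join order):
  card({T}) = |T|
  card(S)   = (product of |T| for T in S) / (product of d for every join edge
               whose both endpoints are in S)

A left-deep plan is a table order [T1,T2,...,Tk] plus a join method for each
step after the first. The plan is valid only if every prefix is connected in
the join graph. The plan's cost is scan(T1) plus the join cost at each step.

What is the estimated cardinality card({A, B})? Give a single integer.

40

Tables in S: A(40), B(20)
Edges inside S: A-B(d=20)
numerator = 40 * 20 = 800
denominator = 20 = 20
card(S) = 800 / 20 = 40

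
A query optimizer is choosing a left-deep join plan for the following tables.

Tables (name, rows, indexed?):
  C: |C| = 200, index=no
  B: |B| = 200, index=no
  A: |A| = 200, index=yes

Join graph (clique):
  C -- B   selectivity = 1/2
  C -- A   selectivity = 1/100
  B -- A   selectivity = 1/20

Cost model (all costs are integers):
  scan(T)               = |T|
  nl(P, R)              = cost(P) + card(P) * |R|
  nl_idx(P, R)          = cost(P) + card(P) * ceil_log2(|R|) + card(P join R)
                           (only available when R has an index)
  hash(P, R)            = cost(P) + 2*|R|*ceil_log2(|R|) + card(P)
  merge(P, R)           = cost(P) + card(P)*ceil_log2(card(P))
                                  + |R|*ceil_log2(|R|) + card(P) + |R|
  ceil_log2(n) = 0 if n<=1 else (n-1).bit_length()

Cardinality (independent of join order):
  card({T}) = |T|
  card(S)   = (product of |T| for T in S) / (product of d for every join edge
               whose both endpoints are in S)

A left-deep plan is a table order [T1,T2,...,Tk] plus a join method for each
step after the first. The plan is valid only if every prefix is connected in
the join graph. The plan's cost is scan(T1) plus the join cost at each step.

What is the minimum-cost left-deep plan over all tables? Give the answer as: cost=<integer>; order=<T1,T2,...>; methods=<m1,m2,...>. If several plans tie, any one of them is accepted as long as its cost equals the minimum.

Selinger DP (subsets sized 1..n):
  {C}: scan cost=200, card=200
  {B}: scan cost=200, card=200
  {A}: scan cost=200, card=200
  {BC}: card=20000; try (C,hash)→3600, (B,hash)→3600, (C,merge)→3800, (B,merge)→3800, (C,nl)→40200, (B,nl)→40200; best=3600 via (C,hash)
  {AC}: card=400; try (A,nl_idx)→2200, (C,hash)→3600, (A,hash)→3600, (C,merge)→3800, (A,merge)→3800, (C,nl)→40200 …(+1); best=2200 via (A,nl_idx)
  {AB}: card=2000; try (B,hash)→3600, (A,hash)→3600, (B,merge)→3800, (A,merge)→3800, (A,nl_idx)→3800, (B,nl)→40200 …(+1); best=3600 via (B,hash)
  {ABC}: card=2000; try (B,hash)→5800, (B,merge)→8000, (C,hash)→8800, (A,hash)→26800, (C,merge)→29400, (B,nl)→82200 …(+4); best=5800 via (B,hash)

cost=5800; order=C,A,B; methods=nl_idx,hash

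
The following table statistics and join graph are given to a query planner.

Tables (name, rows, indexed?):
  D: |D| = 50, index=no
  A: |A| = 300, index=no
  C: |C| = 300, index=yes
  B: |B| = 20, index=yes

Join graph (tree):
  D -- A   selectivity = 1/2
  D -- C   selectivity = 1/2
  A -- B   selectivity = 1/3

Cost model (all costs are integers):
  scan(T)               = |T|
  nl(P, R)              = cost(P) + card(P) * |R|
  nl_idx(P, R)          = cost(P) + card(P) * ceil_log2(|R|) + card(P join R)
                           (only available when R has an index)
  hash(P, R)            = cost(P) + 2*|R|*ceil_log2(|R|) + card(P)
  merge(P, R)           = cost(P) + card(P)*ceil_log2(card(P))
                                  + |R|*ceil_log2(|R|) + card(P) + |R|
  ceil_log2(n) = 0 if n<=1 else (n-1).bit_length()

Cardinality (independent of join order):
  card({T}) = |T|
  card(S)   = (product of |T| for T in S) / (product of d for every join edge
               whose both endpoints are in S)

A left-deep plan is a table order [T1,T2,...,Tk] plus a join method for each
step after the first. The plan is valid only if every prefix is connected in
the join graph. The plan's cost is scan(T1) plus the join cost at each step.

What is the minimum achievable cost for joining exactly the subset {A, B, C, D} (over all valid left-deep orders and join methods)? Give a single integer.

Selinger DP over subsets of {A,B,C,D}:
  {D}: scan cost=50, card=50
  {A}: scan cost=300, card=300
  {C}: scan cost=300, card=300
  {B}: scan cost=20, card=20
  {AD}: card=7500; try (D,hash)→1200, (A,merge)→3400, (D,merge)→3650, (A,hash)→5500, (A,nl)→15050, (D,nl)→15300; best=1200 via (D,hash)
  {CD}: card=7500; try (D,hash)→1200, (C,merge)→3400, (D,merge)→3650, (C,hash)→5500, (C,nl_idx)→8000, (C,nl)→15050 …(+1); best=1200 via (D,hash)
  {AB}: card=2000; try (B,hash)→800, (A,merge)→3140, (B,merge)→3420, (B,nl_idx)→3800, (A,hash)→5440, (A,nl)→6020 …(+1); best=800 via (B,hash)
  {ACD}: card=1125000; try (C,hash)→14100, (A,hash)→14100, (C,merge)→109200, (A,merge)→109200, (C,nl_idx)→1193700, (C,nl)→2251200 …(+1); best=14100 via (C,hash)
  {ABD}: card=50000; try (D,hash)→3400, (B,hash)→8900, (D,merge)→25150, (B,nl_idx)→88700, (D,nl)→100800, (B,merge)→106320 …(+1); best=3400 via (D,hash)
  {ABCD}: card=7500000; try (C,hash)→58800, (C,merge)→856400, (B,hash)→1139300, (C,nl_idx)→7953400, (B,nl_idx)→13139100, (C,nl)→15003400 …(+2); best=58800 via (C,hash)

58800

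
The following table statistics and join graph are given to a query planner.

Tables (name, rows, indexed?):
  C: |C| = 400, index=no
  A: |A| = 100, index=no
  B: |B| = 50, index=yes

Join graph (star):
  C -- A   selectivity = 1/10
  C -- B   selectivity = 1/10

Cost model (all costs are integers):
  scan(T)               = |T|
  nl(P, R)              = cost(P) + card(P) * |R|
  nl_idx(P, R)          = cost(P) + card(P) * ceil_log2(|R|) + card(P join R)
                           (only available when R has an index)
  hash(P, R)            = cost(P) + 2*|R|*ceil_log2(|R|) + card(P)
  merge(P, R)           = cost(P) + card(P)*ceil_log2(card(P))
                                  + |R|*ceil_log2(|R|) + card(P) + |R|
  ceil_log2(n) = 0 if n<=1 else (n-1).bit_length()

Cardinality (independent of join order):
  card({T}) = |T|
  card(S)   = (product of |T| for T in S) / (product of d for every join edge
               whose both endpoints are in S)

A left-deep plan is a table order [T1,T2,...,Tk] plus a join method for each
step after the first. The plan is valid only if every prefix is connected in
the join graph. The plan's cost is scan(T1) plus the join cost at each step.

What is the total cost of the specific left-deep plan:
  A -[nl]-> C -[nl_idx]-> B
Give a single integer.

84100

step 1: scan A: cost=100, card=100
step 2: join C via nl
    card(P join C) = 100*400/(10) = 4000
    cost = 100 + 100*400 = 40100
step 3: join B via nl_idx
    card(P join B) = 4000*50/(10) = 20000
    cost = 40100 + 4000*6 + 20000 = 84100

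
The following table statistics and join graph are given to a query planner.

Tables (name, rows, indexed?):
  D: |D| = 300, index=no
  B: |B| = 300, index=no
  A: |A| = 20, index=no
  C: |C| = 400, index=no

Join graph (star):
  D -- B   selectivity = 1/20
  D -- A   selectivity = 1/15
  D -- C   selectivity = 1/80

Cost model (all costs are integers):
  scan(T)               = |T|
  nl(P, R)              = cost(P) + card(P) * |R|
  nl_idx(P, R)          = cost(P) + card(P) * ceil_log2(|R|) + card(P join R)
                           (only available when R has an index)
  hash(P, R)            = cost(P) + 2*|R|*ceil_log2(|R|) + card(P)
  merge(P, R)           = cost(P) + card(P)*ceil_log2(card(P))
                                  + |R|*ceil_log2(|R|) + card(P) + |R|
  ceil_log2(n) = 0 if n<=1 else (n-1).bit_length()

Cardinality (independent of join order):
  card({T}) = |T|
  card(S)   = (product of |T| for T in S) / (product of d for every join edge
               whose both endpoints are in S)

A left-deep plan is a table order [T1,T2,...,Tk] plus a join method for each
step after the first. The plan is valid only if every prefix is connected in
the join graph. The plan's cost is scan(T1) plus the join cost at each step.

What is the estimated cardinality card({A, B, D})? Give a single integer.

6000

Tables in S: A(20), B(300), D(300)
Edges inside S: D-B(d=20), D-A(d=15)
numerator = 20 * 300 * 300 = 1800000
denominator = 20 * 15 = 300
card(S) = 1800000 / 300 = 6000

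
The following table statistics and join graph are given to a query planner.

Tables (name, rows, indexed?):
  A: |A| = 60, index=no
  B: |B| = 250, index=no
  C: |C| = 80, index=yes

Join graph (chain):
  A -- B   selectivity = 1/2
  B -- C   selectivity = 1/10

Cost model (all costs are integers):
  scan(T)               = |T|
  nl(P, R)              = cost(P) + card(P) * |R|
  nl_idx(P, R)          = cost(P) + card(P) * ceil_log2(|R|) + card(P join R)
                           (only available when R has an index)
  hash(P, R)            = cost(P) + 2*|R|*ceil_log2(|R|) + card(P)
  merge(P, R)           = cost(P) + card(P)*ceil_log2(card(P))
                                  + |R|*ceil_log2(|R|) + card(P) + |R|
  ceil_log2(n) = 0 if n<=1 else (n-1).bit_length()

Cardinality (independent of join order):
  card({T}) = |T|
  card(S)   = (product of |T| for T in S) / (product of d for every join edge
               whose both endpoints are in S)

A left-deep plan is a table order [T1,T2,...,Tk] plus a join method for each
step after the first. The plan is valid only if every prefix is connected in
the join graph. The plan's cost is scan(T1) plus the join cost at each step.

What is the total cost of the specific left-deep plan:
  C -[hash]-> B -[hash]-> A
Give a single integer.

6880

step 1: scan C: cost=80, card=80
step 2: join B via hash
    card(P join B) = 80*250/(10) = 2000
    cost = 80 + 2*250*8 + 80 = 4160
step 3: join A via hash
    card(P join A) = 2000*60/(2) = 60000
    cost = 4160 + 2*60*6 + 2000 = 6880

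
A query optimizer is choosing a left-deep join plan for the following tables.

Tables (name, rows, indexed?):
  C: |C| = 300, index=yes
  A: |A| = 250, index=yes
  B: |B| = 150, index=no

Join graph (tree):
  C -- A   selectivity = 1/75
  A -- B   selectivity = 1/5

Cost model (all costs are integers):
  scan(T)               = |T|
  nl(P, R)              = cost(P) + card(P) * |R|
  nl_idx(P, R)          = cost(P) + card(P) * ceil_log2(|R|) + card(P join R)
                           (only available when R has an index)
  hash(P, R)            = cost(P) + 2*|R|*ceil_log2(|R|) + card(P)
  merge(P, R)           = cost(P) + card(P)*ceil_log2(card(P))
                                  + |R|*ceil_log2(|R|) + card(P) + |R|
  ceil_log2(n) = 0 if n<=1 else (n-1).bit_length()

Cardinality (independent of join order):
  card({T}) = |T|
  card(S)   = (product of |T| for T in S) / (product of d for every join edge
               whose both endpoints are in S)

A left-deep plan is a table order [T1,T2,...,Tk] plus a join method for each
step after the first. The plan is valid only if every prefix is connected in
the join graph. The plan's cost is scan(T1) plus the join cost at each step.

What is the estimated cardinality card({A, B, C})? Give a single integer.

30000

Tables in S: A(250), B(150), C(300)
Edges inside S: C-A(d=75), A-B(d=5)
numerator = 250 * 150 * 300 = 11250000
denominator = 75 * 5 = 375
card(S) = 11250000 / 375 = 30000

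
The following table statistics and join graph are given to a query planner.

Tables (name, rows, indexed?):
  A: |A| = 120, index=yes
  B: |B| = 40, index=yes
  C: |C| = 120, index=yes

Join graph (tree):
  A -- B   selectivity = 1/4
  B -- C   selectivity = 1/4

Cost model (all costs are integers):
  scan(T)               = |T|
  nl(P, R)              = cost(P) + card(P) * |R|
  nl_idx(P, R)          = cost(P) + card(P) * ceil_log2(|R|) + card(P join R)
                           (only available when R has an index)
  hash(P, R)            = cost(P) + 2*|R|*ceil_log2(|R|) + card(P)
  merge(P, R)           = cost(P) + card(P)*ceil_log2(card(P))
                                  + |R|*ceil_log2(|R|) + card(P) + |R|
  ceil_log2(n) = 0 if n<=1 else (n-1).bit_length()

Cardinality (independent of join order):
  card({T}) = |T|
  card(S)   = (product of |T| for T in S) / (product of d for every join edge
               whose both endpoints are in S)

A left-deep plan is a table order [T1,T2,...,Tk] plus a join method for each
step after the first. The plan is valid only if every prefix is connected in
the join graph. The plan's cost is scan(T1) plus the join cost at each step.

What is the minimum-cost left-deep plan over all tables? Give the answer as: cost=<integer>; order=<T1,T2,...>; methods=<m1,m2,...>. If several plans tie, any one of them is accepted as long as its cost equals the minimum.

cost=3600; order=A,B,C; methods=hash,hash

Selinger DP (subsets sized 1..n):
  {A}: scan cost=120, card=120
  {B}: scan cost=40, card=40
  {C}: scan cost=120, card=120
  {AB}: card=1200; try (B,hash)→720, (A,merge)→1280, (B,merge)→1360, (A,nl_idx)→1520, (A,hash)→1760, (B,nl_idx)→2040 …(+2); best=720 via (B,hash)
  {BC}: card=1200; try (B,hash)→720, (C,merge)→1280, (B,merge)→1360, (C,nl_idx)→1520, (C,hash)→1760, (B,nl_idx)→2040 …(+2); best=720 via (B,hash)
  {ABC}: card=36000; try (C,hash)→3600, (A,hash)→3600, (C,merge)→16080, (A,merge)→16080, (C,nl_idx)→45120, (A,nl_idx)→45120 …(+2); best=3600 via (C,hash)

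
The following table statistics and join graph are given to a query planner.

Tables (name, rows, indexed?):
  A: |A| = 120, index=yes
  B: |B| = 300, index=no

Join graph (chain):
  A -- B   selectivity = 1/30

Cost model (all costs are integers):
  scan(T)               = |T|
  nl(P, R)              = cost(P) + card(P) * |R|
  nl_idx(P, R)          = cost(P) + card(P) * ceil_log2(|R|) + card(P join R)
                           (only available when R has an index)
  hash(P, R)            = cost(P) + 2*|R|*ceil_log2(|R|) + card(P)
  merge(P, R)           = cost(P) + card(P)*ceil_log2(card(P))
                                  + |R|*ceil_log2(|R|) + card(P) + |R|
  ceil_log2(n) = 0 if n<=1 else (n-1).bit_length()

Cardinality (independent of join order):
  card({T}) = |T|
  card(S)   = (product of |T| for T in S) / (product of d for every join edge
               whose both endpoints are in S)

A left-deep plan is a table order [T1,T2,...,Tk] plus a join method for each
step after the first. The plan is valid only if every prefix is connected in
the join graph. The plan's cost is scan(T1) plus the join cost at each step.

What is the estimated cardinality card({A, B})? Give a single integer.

1200

Tables in S: A(120), B(300)
Edges inside S: A-B(d=30)
numerator = 120 * 300 = 36000
denominator = 30 = 30
card(S) = 36000 / 30 = 1200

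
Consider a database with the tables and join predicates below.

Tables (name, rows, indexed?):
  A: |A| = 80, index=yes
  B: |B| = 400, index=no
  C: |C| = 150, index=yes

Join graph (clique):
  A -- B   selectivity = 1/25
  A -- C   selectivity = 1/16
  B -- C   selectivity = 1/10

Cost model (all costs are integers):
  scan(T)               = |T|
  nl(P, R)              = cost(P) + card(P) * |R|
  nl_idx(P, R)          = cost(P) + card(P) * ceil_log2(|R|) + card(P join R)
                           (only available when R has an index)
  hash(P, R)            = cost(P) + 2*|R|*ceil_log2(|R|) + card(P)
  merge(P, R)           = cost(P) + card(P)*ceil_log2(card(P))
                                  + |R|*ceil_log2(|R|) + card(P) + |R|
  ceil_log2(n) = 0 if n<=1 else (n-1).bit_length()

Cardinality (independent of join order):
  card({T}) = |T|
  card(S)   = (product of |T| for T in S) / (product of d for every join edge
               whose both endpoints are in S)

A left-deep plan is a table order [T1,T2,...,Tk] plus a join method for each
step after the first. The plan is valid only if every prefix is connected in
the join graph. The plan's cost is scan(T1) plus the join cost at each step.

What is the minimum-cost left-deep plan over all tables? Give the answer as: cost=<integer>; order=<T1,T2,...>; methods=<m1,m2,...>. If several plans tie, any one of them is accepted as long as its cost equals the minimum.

Selinger DP (subsets sized 1..n):
  {A}: scan cost=80, card=80
  {B}: scan cost=400, card=400
  {C}: scan cost=150, card=150
  {AB}: card=1280; try (A,hash)→1920, (A,nl_idx)→4480, (B,merge)→4720, (A,merge)→5040, (B,hash)→7360, (B,nl)→32080 …(+1); best=1920 via (A,hash)
  {AC}: card=750; try (A,hash)→1420, (C,nl_idx)→1470, (A,nl_idx)→1950, (C,merge)→2070, (A,merge)→2140, (C,hash)→2560 …(+2); best=1420 via (A,hash)
  {BC}: card=6000; try (C,hash)→3200, (B,merge)→5500, (C,merge)→5750, (B,hash)→7500, (C,nl_idx)→9600, (B,nl)→60150 …(+1); best=3200 via (C,hash)
  {ABC}: card=1200; try (C,hash)→5600, (B,hash)→9370, (A,hash)→10320, (C,nl_idx)→13360, (B,merge)→13670, (C,merge)→18630 …(+5); best=5600 via (C,hash)

cost=5600; order=B,A,C; methods=hash,hash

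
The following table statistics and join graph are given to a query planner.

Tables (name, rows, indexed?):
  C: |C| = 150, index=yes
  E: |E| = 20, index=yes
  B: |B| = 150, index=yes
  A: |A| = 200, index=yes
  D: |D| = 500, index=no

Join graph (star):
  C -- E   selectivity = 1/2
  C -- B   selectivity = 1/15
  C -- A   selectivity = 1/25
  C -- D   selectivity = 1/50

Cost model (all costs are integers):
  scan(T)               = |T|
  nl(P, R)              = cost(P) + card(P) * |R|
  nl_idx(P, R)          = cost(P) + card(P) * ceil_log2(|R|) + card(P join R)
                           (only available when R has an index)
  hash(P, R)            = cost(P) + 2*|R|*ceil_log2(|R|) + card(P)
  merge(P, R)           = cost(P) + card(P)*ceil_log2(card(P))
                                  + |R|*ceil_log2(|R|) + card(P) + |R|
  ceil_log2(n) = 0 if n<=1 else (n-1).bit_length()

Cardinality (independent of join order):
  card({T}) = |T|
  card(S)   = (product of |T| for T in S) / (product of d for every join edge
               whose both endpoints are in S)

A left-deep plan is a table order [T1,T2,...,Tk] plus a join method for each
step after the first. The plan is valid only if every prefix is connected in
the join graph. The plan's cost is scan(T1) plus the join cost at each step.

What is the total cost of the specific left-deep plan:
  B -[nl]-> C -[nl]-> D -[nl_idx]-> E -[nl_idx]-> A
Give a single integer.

3397650

step 1: scan B: cost=150, card=150
step 2: join C via nl
    card(P join C) = 150*150/(15) = 1500
    cost = 150 + 150*150 = 22650
step 3: join D via nl
    card(P join D) = 1500*500/(50) = 15000
    cost = 22650 + 1500*500 = 772650
step 4: join E via nl_idx
    card(P join E) = 15000*20/(2) = 150000
    cost = 772650 + 15000*5 + 150000 = 997650
step 5: join A via nl_idx
    card(P join A) = 150000*200/(25) = 1200000
    cost = 997650 + 150000*8 + 1200000 = 3397650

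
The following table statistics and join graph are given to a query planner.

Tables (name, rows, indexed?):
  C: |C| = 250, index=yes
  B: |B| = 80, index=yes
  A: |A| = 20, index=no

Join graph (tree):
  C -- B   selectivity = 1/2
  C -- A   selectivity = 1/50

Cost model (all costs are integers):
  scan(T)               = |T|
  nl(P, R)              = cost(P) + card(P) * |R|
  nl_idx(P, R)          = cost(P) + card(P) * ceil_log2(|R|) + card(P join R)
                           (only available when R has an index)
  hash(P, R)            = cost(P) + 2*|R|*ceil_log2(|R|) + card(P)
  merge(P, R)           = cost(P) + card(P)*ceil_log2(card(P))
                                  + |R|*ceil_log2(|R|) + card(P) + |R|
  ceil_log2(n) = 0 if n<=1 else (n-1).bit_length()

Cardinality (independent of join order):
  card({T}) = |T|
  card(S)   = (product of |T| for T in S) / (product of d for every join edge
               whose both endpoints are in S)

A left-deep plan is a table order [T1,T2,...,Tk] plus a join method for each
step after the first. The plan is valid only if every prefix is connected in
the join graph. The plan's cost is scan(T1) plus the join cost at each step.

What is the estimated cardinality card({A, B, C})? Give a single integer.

4000

Tables in S: A(20), B(80), C(250)
Edges inside S: C-B(d=2), C-A(d=50)
numerator = 20 * 80 * 250 = 400000
denominator = 2 * 50 = 100
card(S) = 400000 / 100 = 4000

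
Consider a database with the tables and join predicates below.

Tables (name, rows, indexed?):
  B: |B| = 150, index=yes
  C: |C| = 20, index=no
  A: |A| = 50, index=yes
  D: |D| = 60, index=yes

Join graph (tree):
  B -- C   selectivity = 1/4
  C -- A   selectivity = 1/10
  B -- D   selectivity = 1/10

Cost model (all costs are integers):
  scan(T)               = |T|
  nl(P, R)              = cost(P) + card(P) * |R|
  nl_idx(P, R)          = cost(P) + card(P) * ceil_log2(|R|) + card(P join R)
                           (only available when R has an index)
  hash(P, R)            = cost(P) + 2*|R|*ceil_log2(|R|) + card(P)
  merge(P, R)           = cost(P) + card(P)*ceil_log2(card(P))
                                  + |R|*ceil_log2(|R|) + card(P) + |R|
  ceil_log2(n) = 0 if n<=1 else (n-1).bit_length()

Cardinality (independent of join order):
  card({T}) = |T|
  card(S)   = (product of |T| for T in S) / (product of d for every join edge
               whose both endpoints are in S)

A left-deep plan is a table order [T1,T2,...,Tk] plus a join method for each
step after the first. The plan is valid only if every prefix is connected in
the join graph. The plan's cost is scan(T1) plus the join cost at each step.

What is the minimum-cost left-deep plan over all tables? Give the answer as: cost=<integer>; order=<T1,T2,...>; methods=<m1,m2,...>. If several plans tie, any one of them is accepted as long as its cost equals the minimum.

cost=6320; order=B,C,A,D; methods=hash,hash,hash

Selinger DP (subsets sized 1..n):
  {B}: scan cost=150, card=150
  {C}: scan cost=20, card=20
  {A}: scan cost=50, card=50
  {D}: scan cost=60, card=60
  {BC}: card=750; try (C,hash)→500, (B,nl_idx)→930, (B,merge)→1490, (C,merge)→1620, (B,hash)→2440, (B,nl)→3020 …(+1); best=500 via (C,hash)
  {BD}: card=900; try (D,hash)→1020, (B,nl_idx)→1440, (B,merge)→1830, (D,merge)→1920, (D,nl_idx)→1950, (B,hash)→2520 …(+2); best=1020 via (D,hash)
  {AC}: card=100; try (A,nl_idx)→240, (C,hash)→300, (A,merge)→490, (C,merge)→520, (A,hash)→640, (A,nl)→1020 …(+1); best=240 via (A,nl_idx)
  {ABC}: card=3750; try (A,hash)→1850, (B,merge)→2390, (B,hash)→2740, (B,nl_idx)→4790, (A,nl_idx)→8750, (A,merge)→9100 …(+2); best=1850 via (A,hash)
  {BCD}: card=4500; try (D,hash)→1970, (C,hash)→2120, (D,merge)→9170, (D,nl_idx)→9500, (C,merge)→11040, (C,nl)→19020 …(+1); best=1970 via (D,hash)
  {ABCD}: card=22500; try (D,hash)→6320, (A,hash)→7070, (D,nl_idx)→46850, (D,merge)→51020, (A,nl_idx)→51470, (A,merge)→65320 …(+2); best=6320 via (D,hash)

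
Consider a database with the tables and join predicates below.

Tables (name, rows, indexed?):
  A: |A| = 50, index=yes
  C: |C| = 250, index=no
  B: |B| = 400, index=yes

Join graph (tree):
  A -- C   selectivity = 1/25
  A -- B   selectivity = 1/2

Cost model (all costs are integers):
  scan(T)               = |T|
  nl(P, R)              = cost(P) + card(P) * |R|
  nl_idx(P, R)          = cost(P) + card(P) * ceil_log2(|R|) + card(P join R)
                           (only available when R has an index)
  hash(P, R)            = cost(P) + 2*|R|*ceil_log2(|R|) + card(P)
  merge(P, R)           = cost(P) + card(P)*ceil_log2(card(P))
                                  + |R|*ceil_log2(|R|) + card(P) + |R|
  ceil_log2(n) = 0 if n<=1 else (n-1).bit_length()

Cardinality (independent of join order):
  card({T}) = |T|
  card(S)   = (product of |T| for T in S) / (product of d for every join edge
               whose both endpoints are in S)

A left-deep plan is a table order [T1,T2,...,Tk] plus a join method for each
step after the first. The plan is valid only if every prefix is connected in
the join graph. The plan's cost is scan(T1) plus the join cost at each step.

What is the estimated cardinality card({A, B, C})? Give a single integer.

Tables in S: A(50), B(400), C(250)
Edges inside S: A-C(d=25), A-B(d=2)
numerator = 50 * 400 * 250 = 5000000
denominator = 25 * 2 = 50
card(S) = 5000000 / 50 = 100000

100000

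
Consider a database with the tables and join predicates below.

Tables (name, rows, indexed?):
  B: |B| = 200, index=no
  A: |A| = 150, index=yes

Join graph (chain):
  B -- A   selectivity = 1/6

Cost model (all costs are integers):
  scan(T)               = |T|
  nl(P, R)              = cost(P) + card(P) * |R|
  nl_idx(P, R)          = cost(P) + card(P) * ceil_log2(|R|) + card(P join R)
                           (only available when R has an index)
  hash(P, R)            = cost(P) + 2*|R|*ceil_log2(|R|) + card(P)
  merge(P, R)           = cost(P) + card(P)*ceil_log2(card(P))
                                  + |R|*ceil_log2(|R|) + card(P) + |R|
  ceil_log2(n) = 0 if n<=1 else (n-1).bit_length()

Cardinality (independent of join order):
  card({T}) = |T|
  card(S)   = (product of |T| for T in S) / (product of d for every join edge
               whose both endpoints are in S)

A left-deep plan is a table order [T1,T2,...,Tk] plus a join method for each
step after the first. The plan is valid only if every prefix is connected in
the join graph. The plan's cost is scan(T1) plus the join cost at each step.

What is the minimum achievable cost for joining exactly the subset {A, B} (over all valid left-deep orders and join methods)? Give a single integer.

Selinger DP over subsets of {A,B}:
  {B}: scan cost=200, card=200
  {A}: scan cost=150, card=150
  {AB}: card=5000; try (A,hash)→2800, (B,merge)→3300, (A,merge)→3350, (B,hash)→3500, (A,nl_idx)→6800, (B,nl)→30150 …(+1); best=2800 via (A,hash)

2800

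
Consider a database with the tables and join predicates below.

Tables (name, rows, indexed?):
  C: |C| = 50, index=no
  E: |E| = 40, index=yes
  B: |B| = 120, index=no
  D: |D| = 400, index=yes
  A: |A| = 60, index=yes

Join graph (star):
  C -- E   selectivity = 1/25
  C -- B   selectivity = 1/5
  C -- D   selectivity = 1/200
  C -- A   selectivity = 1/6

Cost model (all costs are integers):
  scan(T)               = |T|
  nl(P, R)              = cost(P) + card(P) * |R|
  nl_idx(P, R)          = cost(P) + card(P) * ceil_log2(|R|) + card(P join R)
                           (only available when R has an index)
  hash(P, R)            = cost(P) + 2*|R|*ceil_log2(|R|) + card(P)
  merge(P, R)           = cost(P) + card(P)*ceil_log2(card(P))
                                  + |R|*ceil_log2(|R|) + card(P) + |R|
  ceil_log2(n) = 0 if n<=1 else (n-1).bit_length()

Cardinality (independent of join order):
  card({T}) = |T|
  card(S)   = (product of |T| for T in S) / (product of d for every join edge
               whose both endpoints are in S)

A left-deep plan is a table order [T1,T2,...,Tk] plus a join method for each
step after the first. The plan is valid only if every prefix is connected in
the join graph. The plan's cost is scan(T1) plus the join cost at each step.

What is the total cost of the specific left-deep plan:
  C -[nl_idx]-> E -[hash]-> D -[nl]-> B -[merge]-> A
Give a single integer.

77250

step 1: scan C: cost=50, card=50
step 2: join E via nl_idx
    card(P join E) = 50*40/(25) = 80
    cost = 50 + 50*6 + 80 = 430
step 3: join D via hash
    card(P join D) = 80*400/(200) = 160
    cost = 430 + 2*400*9 + 80 = 7710
step 4: join B via nl
    card(P join B) = 160*120/(5) = 3840
    cost = 7710 + 160*120 = 26910
step 5: join A via merge
    card(P join A) = 3840*60/(6) = 38400
    cost = 26910 + 3840*12 + 60*6 + 3840 + 60 = 77250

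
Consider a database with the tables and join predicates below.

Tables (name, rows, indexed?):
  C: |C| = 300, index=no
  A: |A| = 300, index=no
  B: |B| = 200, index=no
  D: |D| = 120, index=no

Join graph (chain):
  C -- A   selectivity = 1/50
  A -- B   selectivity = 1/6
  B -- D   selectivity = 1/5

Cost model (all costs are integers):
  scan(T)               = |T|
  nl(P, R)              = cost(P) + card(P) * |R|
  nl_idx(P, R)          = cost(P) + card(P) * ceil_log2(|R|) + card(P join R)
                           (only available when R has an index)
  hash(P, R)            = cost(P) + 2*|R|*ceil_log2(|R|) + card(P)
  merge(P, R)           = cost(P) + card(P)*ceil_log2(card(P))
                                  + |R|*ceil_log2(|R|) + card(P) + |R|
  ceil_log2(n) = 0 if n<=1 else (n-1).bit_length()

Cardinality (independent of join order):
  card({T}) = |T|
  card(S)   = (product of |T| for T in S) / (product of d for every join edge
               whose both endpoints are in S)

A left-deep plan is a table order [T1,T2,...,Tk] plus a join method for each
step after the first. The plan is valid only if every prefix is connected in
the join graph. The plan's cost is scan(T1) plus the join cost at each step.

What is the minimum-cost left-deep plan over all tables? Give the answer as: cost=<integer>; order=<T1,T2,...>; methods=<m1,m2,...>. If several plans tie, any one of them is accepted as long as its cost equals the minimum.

cost=72680; order=A,C,B,D; methods=hash,hash,hash

Selinger DP (subsets sized 1..n):
  {C}: scan cost=300, card=300
  {A}: scan cost=300, card=300
  {B}: scan cost=200, card=200
  {D}: scan cost=120, card=120
  {AC}: card=1800; try (C,hash)→6000, (A,hash)→6000, (C,merge)→6300, (A,merge)→6300, (C,nl)→90300, (A,nl)→90300; best=6000 via (C,hash)
  {AB}: card=10000; try (B,hash)→3800, (A,merge)→5000, (B,merge)→5100, (A,hash)→5800, (A,nl)→60200, (B,nl)→60300; best=3800 via (B,hash)
  {BD}: card=4800; try (D,hash)→2080, (B,merge)→2880, (D,merge)→2960, (B,hash)→3440, (B,nl)→24120, (D,nl)→24200; best=2080 via (D,hash)
  {ABC}: card=60000; try (B,hash)→11000, (C,hash)→19200, (B,merge)→29400, (C,merge)→156800, (B,nl)→366000, (C,nl)→3003800; best=11000 via (B,hash)
  {ABD}: card=240000; try (A,hash)→12280, (D,hash)→15480, (A,merge)→72280, (D,merge)→154760, (D,nl)→1203800, (A,nl)→1442080; best=12280 via (A,hash)
  {ABCD}: card=1440000; try (D,hash)→72680, (C,hash)→257680, (D,merge)→1031960, (C,merge)→4575280, (D,nl)→7211000, (C,nl)→72012280; best=72680 via (D,hash)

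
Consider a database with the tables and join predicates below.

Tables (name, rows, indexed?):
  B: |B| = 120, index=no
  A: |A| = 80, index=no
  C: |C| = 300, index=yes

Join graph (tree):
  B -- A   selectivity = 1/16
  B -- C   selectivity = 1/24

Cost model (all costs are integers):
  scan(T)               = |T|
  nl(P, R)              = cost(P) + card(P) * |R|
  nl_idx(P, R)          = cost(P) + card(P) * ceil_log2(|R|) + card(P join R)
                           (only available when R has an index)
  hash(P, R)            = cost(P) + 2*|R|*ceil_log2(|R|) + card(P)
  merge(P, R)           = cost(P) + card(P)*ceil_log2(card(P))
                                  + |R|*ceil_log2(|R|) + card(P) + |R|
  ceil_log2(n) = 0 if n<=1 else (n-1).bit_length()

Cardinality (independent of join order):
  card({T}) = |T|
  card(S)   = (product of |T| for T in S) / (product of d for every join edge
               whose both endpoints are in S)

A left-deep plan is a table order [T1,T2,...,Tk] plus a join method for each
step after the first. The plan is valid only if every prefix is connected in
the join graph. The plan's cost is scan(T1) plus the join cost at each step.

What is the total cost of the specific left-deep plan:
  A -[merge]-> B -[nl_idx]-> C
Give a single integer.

14580

step 1: scan A: cost=80, card=80
step 2: join B via merge
    card(P join B) = 80*120/(16) = 600
    cost = 80 + 80*7 + 120*7 + 80 + 120 = 1680
step 3: join C via nl_idx
    card(P join C) = 600*300/(24) = 7500
    cost = 1680 + 600*9 + 7500 = 14580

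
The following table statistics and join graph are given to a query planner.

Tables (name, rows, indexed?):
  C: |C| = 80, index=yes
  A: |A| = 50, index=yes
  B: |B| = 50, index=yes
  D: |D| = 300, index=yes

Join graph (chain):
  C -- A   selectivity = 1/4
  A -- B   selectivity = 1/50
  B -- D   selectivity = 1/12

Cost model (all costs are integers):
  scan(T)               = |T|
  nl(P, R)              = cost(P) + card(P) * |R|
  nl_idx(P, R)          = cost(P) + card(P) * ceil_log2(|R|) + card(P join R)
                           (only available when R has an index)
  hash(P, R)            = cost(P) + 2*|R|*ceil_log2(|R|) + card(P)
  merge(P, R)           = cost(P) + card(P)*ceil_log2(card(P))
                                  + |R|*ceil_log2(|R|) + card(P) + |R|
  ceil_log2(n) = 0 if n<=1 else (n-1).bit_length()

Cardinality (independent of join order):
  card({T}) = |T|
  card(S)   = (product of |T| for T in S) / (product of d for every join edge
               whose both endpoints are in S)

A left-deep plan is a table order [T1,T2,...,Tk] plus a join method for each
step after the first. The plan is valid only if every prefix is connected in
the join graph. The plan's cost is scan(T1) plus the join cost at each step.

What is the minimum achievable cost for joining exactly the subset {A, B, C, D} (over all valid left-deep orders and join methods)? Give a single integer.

Selinger DP over subsets of {A,B,C,D}:
  {C}: scan cost=80, card=80
  {A}: scan cost=50, card=50
  {B}: scan cost=50, card=50
  {D}: scan cost=300, card=300
  {AC}: card=1000; try (A,hash)→760, (C,merge)→1040, (A,merge)→1070, (C,hash)→1220, (C,nl_idx)→1400, (A,nl_idx)→1560 …(+2); best=760 via (A,hash)
  {AB}: card=50; try (B,nl_idx)→400, (A,nl_idx)→400, (B,hash)→700, (A,hash)→700, (B,merge)→750, (A,merge)→750 …(+2); best=400 via (B,nl_idx)
  {BD}: card=1250; try (B,hash)→1200, (D,nl_idx)→1750, (B,nl_idx)→3350, (D,merge)→3400, (B,merge)→3650, (D,hash)→5500 …(+2); best=1200 via (B,hash)
  {ABC}: card=1000; try (C,merge)→1390, (C,hash)→1570, (C,nl_idx)→1750, (B,hash)→2360, (C,nl)→4400, (B,nl_idx)→7760 …(+2); best=1390 via (C,merge)
  {ABD}: card=1250; try (D,nl_idx)→2100, (A,hash)→3050, (D,merge)→3750, (D,hash)→5850, (A,nl_idx)→9950, (D,nl)→15400 …(+2); best=2100 via (D,nl_idx)
  {ABCD}: card=25000; try (C,hash)→4470, (D,hash)→7790, (D,merge)→15390, (C,merge)→17740, (D,nl_idx)→35390, (C,nl_idx)→35850 …(+2); best=4470 via (C,hash)

4470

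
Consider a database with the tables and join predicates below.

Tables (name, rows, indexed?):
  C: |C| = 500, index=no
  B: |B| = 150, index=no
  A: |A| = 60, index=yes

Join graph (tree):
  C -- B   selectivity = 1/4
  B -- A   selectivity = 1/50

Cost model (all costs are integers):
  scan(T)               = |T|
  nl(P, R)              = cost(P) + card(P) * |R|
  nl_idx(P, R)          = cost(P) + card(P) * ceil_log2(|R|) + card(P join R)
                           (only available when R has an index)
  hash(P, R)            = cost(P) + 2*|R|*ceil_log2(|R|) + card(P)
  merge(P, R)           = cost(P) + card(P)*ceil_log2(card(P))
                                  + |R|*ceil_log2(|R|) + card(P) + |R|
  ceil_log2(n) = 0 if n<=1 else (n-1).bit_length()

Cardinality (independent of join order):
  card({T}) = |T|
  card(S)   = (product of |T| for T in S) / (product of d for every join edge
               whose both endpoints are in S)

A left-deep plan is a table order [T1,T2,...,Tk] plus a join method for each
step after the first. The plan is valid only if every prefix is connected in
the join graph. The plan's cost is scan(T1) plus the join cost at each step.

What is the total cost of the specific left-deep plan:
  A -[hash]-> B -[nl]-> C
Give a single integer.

92520

step 1: scan A: cost=60, card=60
step 2: join B via hash
    card(P join B) = 60*150/(50) = 180
    cost = 60 + 2*150*8 + 60 = 2520
step 3: join C via nl
    card(P join C) = 180*500/(4) = 22500
    cost = 2520 + 180*500 = 92520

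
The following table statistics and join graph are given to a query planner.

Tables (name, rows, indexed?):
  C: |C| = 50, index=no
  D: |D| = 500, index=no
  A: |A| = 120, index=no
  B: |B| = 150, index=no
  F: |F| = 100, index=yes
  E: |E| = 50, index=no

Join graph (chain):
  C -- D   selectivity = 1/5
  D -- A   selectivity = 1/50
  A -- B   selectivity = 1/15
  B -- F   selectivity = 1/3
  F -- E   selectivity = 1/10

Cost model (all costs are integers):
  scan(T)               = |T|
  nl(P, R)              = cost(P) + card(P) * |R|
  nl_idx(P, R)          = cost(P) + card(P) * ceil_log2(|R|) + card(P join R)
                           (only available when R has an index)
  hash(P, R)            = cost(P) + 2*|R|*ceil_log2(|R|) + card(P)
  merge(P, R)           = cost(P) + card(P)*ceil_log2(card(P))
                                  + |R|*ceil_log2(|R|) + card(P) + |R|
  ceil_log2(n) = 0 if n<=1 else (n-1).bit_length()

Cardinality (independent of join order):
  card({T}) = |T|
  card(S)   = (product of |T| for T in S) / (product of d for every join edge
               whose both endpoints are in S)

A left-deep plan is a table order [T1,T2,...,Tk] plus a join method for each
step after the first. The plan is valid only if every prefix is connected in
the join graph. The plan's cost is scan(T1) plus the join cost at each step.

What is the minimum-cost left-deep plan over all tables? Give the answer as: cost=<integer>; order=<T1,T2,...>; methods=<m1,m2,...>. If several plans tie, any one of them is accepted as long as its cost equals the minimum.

Selinger DP (subsets sized 1..n):
  {C}: scan cost=50, card=50
  {D}: scan cost=500, card=500
  {A}: scan cost=120, card=120
  {B}: scan cost=150, card=150
  {F}: scan cost=100, card=100
  {E}: scan cost=50, card=50
  {CD}: card=5000; try (C,hash)→1600, (D,merge)→5400, (C,merge)→5850, (D,hash)→9100, (D,nl)→25050, (C,nl)→25500; best=1600 via (C,hash)
  {AD}: card=1200; try (A,hash)→2680, (D,merge)→6080, (A,merge)→6460, (D,hash)→9240, (D,nl)→60120, (A,nl)→60500; best=2680 via (A,hash)
  {AB}: card=1200; try (A,hash)→1980, (B,merge)→2430, (A,merge)→2460, (B,hash)→2640, (B,nl)→18120, (A,nl)→18150; best=1980 via (A,hash)
  {BF}: card=5000; try (F,hash)→1700, (B,merge)→2250, (F,merge)→2300, (B,hash)→2600, (F,nl_idx)→6200, (B,nl)→15100 …(+1); best=1700 via (F,hash)
  {EF}: card=500; try (E,hash)→800, (F,nl_idx)→900, (F,merge)→1200, (E,merge)→1250, (F,hash)→1500, (F,nl)→5050 …(+1); best=800 via (E,hash)
  {ACD}: card=12000; try (C,hash)→4480, (A,hash)→8280, (C,merge)→17430, (C,nl)→62680, (A,merge)→72560, (A,nl)→601600; best=4480 via (C,hash)
  {ABD}: card=12000; try (B,hash)→6280, (D,hash)→12180, (B,merge)→18430, (D,merge)→21380, (B,nl)→182680, (D,nl)→601980; best=6280 via (B,hash)
  {ABF}: card=40000; try (F,hash)→4580, (A,hash)→8380, (F,merge)→17180, (F,nl_idx)→50380, (A,merge)→72660, (F,nl)→121980 …(+1); best=4580 via (F,hash)
  {BEF}: card=25000; try (B,hash)→3700, (B,merge)→7150, (E,hash)→7300, (E,merge)→72050, (B,nl)→75800, (E,nl)→251700; best=3700 via (B,hash)
  {ABCD}: card=120000; try (C,hash)→18880, (B,hash)→18880, (B,merge)→185830, (C,merge)→186630, (C,nl)→606280, (B,nl)→1804480; best=18880 via (C,hash)
  {ABDF}: card=400000; try (F,hash)→19680, (D,hash)→53580, (F,merge)→187080, (F,nl_idx)→490280, (D,merge)→689580, (F,nl)→1206280 …(+1); best=19680 via (F,hash)
  {ABEF}: card=200000; try (A,hash)→30380, (E,hash)→45180, (A,merge)→404660, (E,merge)→684930, (E,nl)→2004580, (A,nl)→3003700; best=30380 via (A,hash)
  {ABCDF}: card=4000000; try (F,hash)→140280, (C,hash)→420280, (F,merge)→2179680, (F,nl_idx)→4858880, (C,merge)→8020030, (F,nl)→12018880 …(+1); best=140280 via (F,hash)
  {ABDEF}: card=2000000; try (D,hash)→239380, (E,hash)→420280, (D,merge)→3835380, (E,merge)→8020030, (E,nl)→20019680, (D,nl)→100030380; best=239380 via (D,hash)
  {ABCDEF}: card=20000000; try (C,hash)→2239980, (E,hash)→4140880, (C,merge)→44239730, (E,merge)→92140630, (C,nl)→100239380, (E,nl)→200140280; best=2239980 via (C,hash)

cost=2239980; order=F,E,B,A,D,C; methods=hash,hash,hash,hash,hash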